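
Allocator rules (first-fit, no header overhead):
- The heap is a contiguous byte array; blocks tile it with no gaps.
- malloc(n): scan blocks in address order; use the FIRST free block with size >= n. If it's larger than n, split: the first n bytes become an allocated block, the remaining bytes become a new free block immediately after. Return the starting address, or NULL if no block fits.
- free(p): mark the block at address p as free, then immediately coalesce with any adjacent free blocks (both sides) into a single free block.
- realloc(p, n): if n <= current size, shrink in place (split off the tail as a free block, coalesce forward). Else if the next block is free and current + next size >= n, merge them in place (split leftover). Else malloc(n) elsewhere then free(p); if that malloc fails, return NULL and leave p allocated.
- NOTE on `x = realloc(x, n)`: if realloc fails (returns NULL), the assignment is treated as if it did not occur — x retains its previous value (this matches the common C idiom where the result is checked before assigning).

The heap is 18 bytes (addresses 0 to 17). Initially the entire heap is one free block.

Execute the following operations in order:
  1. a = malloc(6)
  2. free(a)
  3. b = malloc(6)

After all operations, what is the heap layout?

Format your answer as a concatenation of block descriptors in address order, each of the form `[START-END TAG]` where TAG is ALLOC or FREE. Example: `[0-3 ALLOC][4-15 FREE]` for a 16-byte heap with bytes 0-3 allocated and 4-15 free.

Answer: [0-5 ALLOC][6-17 FREE]

Derivation:
Op 1: a = malloc(6) -> a = 0; heap: [0-5 ALLOC][6-17 FREE]
Op 2: free(a) -> (freed a); heap: [0-17 FREE]
Op 3: b = malloc(6) -> b = 0; heap: [0-5 ALLOC][6-17 FREE]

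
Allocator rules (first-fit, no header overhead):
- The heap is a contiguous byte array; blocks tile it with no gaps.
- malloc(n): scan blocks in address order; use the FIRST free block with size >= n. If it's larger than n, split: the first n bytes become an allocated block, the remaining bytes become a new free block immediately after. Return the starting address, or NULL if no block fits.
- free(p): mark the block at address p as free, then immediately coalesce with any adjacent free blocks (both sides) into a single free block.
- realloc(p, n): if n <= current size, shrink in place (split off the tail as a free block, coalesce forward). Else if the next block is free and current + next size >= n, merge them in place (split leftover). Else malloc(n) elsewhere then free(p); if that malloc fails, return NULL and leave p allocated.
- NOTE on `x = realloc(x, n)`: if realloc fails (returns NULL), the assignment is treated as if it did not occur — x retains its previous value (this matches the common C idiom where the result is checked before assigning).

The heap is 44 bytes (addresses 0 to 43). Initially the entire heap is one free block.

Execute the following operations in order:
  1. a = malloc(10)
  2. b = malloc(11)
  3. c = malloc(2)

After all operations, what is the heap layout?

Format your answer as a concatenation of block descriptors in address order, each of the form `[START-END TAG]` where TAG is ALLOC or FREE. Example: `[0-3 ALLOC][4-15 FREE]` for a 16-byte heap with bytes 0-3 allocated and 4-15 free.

Op 1: a = malloc(10) -> a = 0; heap: [0-9 ALLOC][10-43 FREE]
Op 2: b = malloc(11) -> b = 10; heap: [0-9 ALLOC][10-20 ALLOC][21-43 FREE]
Op 3: c = malloc(2) -> c = 21; heap: [0-9 ALLOC][10-20 ALLOC][21-22 ALLOC][23-43 FREE]

Answer: [0-9 ALLOC][10-20 ALLOC][21-22 ALLOC][23-43 FREE]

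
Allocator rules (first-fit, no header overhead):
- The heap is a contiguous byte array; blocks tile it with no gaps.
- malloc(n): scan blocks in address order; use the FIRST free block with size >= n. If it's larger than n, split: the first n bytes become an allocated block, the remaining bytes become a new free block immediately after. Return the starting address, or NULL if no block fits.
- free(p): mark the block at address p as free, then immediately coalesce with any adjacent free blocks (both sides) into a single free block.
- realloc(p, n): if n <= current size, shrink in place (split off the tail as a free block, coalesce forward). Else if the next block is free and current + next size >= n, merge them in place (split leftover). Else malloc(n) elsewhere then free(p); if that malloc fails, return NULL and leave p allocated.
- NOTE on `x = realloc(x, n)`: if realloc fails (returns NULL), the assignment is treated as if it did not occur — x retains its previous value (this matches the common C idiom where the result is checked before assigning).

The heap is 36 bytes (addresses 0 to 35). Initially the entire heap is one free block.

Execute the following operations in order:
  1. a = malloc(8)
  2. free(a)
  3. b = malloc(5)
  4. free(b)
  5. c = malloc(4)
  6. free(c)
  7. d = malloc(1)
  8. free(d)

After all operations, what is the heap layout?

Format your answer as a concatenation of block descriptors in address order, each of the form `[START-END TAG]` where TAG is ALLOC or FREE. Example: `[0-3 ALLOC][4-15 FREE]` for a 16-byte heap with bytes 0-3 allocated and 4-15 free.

Answer: [0-35 FREE]

Derivation:
Op 1: a = malloc(8) -> a = 0; heap: [0-7 ALLOC][8-35 FREE]
Op 2: free(a) -> (freed a); heap: [0-35 FREE]
Op 3: b = malloc(5) -> b = 0; heap: [0-4 ALLOC][5-35 FREE]
Op 4: free(b) -> (freed b); heap: [0-35 FREE]
Op 5: c = malloc(4) -> c = 0; heap: [0-3 ALLOC][4-35 FREE]
Op 6: free(c) -> (freed c); heap: [0-35 FREE]
Op 7: d = malloc(1) -> d = 0; heap: [0-0 ALLOC][1-35 FREE]
Op 8: free(d) -> (freed d); heap: [0-35 FREE]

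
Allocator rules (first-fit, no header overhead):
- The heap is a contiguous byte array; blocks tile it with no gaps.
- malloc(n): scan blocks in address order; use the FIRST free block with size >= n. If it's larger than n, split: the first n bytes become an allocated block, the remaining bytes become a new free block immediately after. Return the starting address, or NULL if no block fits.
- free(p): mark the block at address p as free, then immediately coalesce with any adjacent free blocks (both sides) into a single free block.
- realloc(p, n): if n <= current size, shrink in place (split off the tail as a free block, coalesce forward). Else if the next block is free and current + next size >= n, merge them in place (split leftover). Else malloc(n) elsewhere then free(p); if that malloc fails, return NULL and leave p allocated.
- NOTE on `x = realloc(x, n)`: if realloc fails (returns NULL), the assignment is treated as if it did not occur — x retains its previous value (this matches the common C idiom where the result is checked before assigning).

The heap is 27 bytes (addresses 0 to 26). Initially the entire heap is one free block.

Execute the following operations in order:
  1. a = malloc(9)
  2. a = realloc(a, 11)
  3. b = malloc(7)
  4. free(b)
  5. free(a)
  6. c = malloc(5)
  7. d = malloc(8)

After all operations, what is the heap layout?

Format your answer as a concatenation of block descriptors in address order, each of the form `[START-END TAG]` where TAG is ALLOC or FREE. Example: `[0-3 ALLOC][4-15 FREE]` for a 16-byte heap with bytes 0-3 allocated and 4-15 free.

Answer: [0-4 ALLOC][5-12 ALLOC][13-26 FREE]

Derivation:
Op 1: a = malloc(9) -> a = 0; heap: [0-8 ALLOC][9-26 FREE]
Op 2: a = realloc(a, 11) -> a = 0; heap: [0-10 ALLOC][11-26 FREE]
Op 3: b = malloc(7) -> b = 11; heap: [0-10 ALLOC][11-17 ALLOC][18-26 FREE]
Op 4: free(b) -> (freed b); heap: [0-10 ALLOC][11-26 FREE]
Op 5: free(a) -> (freed a); heap: [0-26 FREE]
Op 6: c = malloc(5) -> c = 0; heap: [0-4 ALLOC][5-26 FREE]
Op 7: d = malloc(8) -> d = 5; heap: [0-4 ALLOC][5-12 ALLOC][13-26 FREE]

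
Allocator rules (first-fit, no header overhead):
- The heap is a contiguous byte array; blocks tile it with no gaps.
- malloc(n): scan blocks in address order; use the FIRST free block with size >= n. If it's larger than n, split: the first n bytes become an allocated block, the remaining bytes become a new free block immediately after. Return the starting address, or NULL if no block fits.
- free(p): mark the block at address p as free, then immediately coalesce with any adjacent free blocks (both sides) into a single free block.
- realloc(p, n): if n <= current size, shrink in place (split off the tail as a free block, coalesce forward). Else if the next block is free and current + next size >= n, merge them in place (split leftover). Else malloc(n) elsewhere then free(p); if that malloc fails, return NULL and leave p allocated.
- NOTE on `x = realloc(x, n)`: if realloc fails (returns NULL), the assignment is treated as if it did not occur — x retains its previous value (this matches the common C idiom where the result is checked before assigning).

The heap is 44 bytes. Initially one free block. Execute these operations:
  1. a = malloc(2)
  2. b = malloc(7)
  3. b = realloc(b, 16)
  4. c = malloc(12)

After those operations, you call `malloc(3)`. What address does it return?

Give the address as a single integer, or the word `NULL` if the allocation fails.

Op 1: a = malloc(2) -> a = 0; heap: [0-1 ALLOC][2-43 FREE]
Op 2: b = malloc(7) -> b = 2; heap: [0-1 ALLOC][2-8 ALLOC][9-43 FREE]
Op 3: b = realloc(b, 16) -> b = 2; heap: [0-1 ALLOC][2-17 ALLOC][18-43 FREE]
Op 4: c = malloc(12) -> c = 18; heap: [0-1 ALLOC][2-17 ALLOC][18-29 ALLOC][30-43 FREE]
malloc(3): first-fit scan over [0-1 ALLOC][2-17 ALLOC][18-29 ALLOC][30-43 FREE] -> 30

Answer: 30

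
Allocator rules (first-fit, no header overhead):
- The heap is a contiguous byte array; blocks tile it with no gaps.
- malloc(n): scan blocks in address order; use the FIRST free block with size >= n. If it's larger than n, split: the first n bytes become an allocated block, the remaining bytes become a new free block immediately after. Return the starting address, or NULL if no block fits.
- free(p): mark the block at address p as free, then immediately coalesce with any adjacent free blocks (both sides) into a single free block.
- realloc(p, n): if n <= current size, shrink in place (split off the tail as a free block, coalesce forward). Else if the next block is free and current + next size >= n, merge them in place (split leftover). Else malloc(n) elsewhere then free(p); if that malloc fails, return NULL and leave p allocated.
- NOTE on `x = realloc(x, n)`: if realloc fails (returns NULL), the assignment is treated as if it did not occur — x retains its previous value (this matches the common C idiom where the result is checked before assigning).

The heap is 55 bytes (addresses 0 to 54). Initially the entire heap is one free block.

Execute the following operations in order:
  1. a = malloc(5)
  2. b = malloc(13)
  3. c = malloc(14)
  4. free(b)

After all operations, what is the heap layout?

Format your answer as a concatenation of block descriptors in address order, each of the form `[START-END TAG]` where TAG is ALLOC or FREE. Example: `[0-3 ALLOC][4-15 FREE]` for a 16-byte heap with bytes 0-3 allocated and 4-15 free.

Op 1: a = malloc(5) -> a = 0; heap: [0-4 ALLOC][5-54 FREE]
Op 2: b = malloc(13) -> b = 5; heap: [0-4 ALLOC][5-17 ALLOC][18-54 FREE]
Op 3: c = malloc(14) -> c = 18; heap: [0-4 ALLOC][5-17 ALLOC][18-31 ALLOC][32-54 FREE]
Op 4: free(b) -> (freed b); heap: [0-4 ALLOC][5-17 FREE][18-31 ALLOC][32-54 FREE]

Answer: [0-4 ALLOC][5-17 FREE][18-31 ALLOC][32-54 FREE]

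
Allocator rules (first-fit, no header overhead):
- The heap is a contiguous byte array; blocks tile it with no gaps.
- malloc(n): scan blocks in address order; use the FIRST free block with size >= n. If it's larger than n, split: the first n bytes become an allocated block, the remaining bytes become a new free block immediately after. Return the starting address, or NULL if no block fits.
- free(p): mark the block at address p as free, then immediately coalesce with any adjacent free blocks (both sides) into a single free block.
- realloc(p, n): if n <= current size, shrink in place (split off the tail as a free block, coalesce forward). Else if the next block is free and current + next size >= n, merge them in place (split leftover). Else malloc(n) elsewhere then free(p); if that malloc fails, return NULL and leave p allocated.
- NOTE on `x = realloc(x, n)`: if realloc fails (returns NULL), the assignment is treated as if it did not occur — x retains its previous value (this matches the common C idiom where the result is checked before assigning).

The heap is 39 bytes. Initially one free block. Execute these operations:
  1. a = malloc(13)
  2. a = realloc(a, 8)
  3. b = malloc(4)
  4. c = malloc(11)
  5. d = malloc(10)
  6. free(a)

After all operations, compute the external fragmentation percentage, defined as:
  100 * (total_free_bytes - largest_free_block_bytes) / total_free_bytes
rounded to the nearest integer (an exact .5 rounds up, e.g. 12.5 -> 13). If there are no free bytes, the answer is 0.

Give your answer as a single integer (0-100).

Answer: 43

Derivation:
Op 1: a = malloc(13) -> a = 0; heap: [0-12 ALLOC][13-38 FREE]
Op 2: a = realloc(a, 8) -> a = 0; heap: [0-7 ALLOC][8-38 FREE]
Op 3: b = malloc(4) -> b = 8; heap: [0-7 ALLOC][8-11 ALLOC][12-38 FREE]
Op 4: c = malloc(11) -> c = 12; heap: [0-7 ALLOC][8-11 ALLOC][12-22 ALLOC][23-38 FREE]
Op 5: d = malloc(10) -> d = 23; heap: [0-7 ALLOC][8-11 ALLOC][12-22 ALLOC][23-32 ALLOC][33-38 FREE]
Op 6: free(a) -> (freed a); heap: [0-7 FREE][8-11 ALLOC][12-22 ALLOC][23-32 ALLOC][33-38 FREE]
Free blocks: [8 6] total_free=14 largest=8 -> 100*(14-8)/14 = 600/14 ≈ 42.857 -> rounds to 43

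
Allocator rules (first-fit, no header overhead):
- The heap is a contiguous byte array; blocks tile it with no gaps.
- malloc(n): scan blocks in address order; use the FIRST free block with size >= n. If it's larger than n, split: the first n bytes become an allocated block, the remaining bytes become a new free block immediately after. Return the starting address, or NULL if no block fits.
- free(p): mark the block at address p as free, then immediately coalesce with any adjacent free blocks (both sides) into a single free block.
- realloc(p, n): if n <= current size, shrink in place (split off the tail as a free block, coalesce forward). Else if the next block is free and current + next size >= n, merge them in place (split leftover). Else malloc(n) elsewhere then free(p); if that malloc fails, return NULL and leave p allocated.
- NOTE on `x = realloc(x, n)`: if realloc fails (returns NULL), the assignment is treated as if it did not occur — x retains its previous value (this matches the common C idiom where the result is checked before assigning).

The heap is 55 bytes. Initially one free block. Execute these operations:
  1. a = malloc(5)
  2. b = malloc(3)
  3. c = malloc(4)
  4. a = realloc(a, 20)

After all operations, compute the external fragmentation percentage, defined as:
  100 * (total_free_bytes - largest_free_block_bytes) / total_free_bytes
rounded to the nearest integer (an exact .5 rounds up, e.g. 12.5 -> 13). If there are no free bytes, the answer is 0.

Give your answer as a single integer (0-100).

Op 1: a = malloc(5) -> a = 0; heap: [0-4 ALLOC][5-54 FREE]
Op 2: b = malloc(3) -> b = 5; heap: [0-4 ALLOC][5-7 ALLOC][8-54 FREE]
Op 3: c = malloc(4) -> c = 8; heap: [0-4 ALLOC][5-7 ALLOC][8-11 ALLOC][12-54 FREE]
Op 4: a = realloc(a, 20) -> a = 12; heap: [0-4 FREE][5-7 ALLOC][8-11 ALLOC][12-31 ALLOC][32-54 FREE]
Free blocks: [5 23] total_free=28 largest=23 -> 100*(28-23)/28 = 500/28 ≈ 17.857 -> rounds to 18

Answer: 18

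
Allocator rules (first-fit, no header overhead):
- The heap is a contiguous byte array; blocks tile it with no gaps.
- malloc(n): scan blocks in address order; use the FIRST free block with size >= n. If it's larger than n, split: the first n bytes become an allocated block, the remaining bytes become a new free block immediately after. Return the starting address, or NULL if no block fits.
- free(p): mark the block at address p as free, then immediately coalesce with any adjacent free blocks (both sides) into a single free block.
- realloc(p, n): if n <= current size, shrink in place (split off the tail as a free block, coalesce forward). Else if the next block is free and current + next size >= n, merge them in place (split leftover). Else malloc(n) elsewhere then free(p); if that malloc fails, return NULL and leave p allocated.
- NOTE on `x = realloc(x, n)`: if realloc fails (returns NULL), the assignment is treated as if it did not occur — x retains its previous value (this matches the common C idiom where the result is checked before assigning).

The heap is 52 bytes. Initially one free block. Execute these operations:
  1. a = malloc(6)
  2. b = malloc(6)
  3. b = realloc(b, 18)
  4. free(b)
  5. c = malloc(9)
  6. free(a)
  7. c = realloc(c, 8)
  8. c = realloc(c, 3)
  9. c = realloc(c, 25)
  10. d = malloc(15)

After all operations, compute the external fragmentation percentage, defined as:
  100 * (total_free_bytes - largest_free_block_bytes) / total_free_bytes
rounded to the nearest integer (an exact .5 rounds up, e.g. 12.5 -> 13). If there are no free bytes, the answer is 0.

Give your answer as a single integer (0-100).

Op 1: a = malloc(6) -> a = 0; heap: [0-5 ALLOC][6-51 FREE]
Op 2: b = malloc(6) -> b = 6; heap: [0-5 ALLOC][6-11 ALLOC][12-51 FREE]
Op 3: b = realloc(b, 18) -> b = 6; heap: [0-5 ALLOC][6-23 ALLOC][24-51 FREE]
Op 4: free(b) -> (freed b); heap: [0-5 ALLOC][6-51 FREE]
Op 5: c = malloc(9) -> c = 6; heap: [0-5 ALLOC][6-14 ALLOC][15-51 FREE]
Op 6: free(a) -> (freed a); heap: [0-5 FREE][6-14 ALLOC][15-51 FREE]
Op 7: c = realloc(c, 8) -> c = 6; heap: [0-5 FREE][6-13 ALLOC][14-51 FREE]
Op 8: c = realloc(c, 3) -> c = 6; heap: [0-5 FREE][6-8 ALLOC][9-51 FREE]
Op 9: c = realloc(c, 25) -> c = 6; heap: [0-5 FREE][6-30 ALLOC][31-51 FREE]
Op 10: d = malloc(15) -> d = 31; heap: [0-5 FREE][6-30 ALLOC][31-45 ALLOC][46-51 FREE]
Free blocks: [6 6] total_free=12 largest=6 -> 100*(12-6)/12 = 600/12 = 50

Answer: 50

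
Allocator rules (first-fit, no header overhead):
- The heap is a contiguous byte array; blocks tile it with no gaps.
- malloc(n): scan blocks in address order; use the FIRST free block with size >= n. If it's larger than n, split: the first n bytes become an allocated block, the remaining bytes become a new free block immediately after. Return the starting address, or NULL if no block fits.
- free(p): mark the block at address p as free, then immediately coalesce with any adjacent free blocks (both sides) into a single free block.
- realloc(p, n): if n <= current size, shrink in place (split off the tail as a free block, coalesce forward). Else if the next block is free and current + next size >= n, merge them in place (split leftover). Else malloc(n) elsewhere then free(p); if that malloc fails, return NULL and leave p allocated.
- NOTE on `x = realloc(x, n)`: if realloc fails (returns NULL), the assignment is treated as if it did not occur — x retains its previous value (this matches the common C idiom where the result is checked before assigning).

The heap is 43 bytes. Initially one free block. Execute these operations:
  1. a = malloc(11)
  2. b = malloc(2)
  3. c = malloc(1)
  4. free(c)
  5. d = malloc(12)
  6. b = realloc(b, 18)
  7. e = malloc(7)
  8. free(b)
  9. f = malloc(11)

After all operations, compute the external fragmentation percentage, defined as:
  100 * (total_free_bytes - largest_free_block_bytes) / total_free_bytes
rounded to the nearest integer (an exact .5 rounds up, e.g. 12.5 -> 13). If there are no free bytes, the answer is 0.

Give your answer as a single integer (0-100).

Op 1: a = malloc(11) -> a = 0; heap: [0-10 ALLOC][11-42 FREE]
Op 2: b = malloc(2) -> b = 11; heap: [0-10 ALLOC][11-12 ALLOC][13-42 FREE]
Op 3: c = malloc(1) -> c = 13; heap: [0-10 ALLOC][11-12 ALLOC][13-13 ALLOC][14-42 FREE]
Op 4: free(c) -> (freed c); heap: [0-10 ALLOC][11-12 ALLOC][13-42 FREE]
Op 5: d = malloc(12) -> d = 13; heap: [0-10 ALLOC][11-12 ALLOC][13-24 ALLOC][25-42 FREE]
Op 6: b = realloc(b, 18) -> b = 25; heap: [0-10 ALLOC][11-12 FREE][13-24 ALLOC][25-42 ALLOC]
Op 7: e = malloc(7) -> e = NULL; heap: [0-10 ALLOC][11-12 FREE][13-24 ALLOC][25-42 ALLOC]
Op 8: free(b) -> (freed b); heap: [0-10 ALLOC][11-12 FREE][13-24 ALLOC][25-42 FREE]
Op 9: f = malloc(11) -> f = 25; heap: [0-10 ALLOC][11-12 FREE][13-24 ALLOC][25-35 ALLOC][36-42 FREE]
Free blocks: [2 7] total_free=9 largest=7 -> 100*(9-7)/9 = 200/9 ≈ 22.222 -> rounds to 22

Answer: 22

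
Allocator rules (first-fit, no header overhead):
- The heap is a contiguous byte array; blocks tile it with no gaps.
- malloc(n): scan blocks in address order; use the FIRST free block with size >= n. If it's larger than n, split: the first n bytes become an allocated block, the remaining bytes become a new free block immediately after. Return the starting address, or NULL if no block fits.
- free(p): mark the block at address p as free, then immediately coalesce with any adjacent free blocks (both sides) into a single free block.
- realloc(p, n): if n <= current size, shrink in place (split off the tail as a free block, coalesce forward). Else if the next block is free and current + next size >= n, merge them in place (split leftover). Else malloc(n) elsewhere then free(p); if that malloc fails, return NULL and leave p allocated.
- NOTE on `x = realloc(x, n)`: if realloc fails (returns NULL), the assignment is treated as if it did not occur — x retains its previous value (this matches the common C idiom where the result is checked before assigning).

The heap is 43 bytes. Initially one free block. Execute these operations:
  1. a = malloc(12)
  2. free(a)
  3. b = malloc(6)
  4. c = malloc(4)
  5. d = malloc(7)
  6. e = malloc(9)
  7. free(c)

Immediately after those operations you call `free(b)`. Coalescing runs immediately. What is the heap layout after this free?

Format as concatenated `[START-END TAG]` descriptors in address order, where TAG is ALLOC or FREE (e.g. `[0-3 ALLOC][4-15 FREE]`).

Op 1: a = malloc(12) -> a = 0; heap: [0-11 ALLOC][12-42 FREE]
Op 2: free(a) -> (freed a); heap: [0-42 FREE]
Op 3: b = malloc(6) -> b = 0; heap: [0-5 ALLOC][6-42 FREE]
Op 4: c = malloc(4) -> c = 6; heap: [0-5 ALLOC][6-9 ALLOC][10-42 FREE]
Op 5: d = malloc(7) -> d = 10; heap: [0-5 ALLOC][6-9 ALLOC][10-16 ALLOC][17-42 FREE]
Op 6: e = malloc(9) -> e = 17; heap: [0-5 ALLOC][6-9 ALLOC][10-16 ALLOC][17-25 ALLOC][26-42 FREE]
Op 7: free(c) -> (freed c); heap: [0-5 ALLOC][6-9 FREE][10-16 ALLOC][17-25 ALLOC][26-42 FREE]
free(b): b = 0 -> block [0-5 ALLOC]; mark free, coalesce with adjacent free neighbors -> [0-9 FREE][10-16 ALLOC][17-25 ALLOC][26-42 FREE]

Answer: [0-9 FREE][10-16 ALLOC][17-25 ALLOC][26-42 FREE]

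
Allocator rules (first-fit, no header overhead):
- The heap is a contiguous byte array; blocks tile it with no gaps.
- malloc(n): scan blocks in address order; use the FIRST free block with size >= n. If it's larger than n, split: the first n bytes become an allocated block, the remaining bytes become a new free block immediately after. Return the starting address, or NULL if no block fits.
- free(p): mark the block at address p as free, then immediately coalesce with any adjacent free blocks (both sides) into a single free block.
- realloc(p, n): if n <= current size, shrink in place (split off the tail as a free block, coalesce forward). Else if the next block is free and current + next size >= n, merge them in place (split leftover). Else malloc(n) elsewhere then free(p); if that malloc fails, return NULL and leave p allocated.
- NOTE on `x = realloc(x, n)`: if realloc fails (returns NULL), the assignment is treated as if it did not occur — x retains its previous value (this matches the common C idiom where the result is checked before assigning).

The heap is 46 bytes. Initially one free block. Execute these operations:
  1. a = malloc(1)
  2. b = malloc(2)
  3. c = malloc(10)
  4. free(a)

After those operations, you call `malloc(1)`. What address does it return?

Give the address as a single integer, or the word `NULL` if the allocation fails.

Answer: 0

Derivation:
Op 1: a = malloc(1) -> a = 0; heap: [0-0 ALLOC][1-45 FREE]
Op 2: b = malloc(2) -> b = 1; heap: [0-0 ALLOC][1-2 ALLOC][3-45 FREE]
Op 3: c = malloc(10) -> c = 3; heap: [0-0 ALLOC][1-2 ALLOC][3-12 ALLOC][13-45 FREE]
Op 4: free(a) -> (freed a); heap: [0-0 FREE][1-2 ALLOC][3-12 ALLOC][13-45 FREE]
malloc(1): first-fit scan over [0-0 FREE][1-2 ALLOC][3-12 ALLOC][13-45 FREE] -> 0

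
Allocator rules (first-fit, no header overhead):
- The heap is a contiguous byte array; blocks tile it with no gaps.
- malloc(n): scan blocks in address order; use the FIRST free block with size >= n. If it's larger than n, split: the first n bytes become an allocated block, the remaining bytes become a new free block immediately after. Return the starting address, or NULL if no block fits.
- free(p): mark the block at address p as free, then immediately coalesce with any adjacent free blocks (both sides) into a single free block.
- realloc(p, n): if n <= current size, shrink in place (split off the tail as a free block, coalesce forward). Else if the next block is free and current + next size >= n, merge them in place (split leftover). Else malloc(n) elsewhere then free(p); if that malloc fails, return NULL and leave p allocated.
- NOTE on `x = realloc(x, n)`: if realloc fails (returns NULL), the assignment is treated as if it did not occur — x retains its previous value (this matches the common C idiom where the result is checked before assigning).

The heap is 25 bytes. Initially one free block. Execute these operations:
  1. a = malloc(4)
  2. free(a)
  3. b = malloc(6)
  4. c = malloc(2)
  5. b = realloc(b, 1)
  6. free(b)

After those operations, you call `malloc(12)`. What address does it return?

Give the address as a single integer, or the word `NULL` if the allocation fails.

Answer: 8

Derivation:
Op 1: a = malloc(4) -> a = 0; heap: [0-3 ALLOC][4-24 FREE]
Op 2: free(a) -> (freed a); heap: [0-24 FREE]
Op 3: b = malloc(6) -> b = 0; heap: [0-5 ALLOC][6-24 FREE]
Op 4: c = malloc(2) -> c = 6; heap: [0-5 ALLOC][6-7 ALLOC][8-24 FREE]
Op 5: b = realloc(b, 1) -> b = 0; heap: [0-0 ALLOC][1-5 FREE][6-7 ALLOC][8-24 FREE]
Op 6: free(b) -> (freed b); heap: [0-5 FREE][6-7 ALLOC][8-24 FREE]
malloc(12): first-fit scan over [0-5 FREE][6-7 ALLOC][8-24 FREE] -> 8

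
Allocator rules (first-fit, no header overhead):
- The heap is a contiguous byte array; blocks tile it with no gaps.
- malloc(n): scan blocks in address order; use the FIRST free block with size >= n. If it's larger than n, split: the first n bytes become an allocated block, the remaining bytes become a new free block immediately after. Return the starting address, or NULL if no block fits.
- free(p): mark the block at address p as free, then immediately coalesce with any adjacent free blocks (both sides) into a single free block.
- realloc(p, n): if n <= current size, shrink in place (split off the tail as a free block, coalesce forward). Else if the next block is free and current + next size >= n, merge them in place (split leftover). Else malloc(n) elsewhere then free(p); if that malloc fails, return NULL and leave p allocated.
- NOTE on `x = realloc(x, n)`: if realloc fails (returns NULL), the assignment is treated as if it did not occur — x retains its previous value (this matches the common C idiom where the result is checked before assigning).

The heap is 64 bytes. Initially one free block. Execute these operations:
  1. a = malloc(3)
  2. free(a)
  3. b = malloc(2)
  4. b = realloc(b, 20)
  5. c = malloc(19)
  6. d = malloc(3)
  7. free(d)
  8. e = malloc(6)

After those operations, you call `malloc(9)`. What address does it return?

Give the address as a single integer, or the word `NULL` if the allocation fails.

Op 1: a = malloc(3) -> a = 0; heap: [0-2 ALLOC][3-63 FREE]
Op 2: free(a) -> (freed a); heap: [0-63 FREE]
Op 3: b = malloc(2) -> b = 0; heap: [0-1 ALLOC][2-63 FREE]
Op 4: b = realloc(b, 20) -> b = 0; heap: [0-19 ALLOC][20-63 FREE]
Op 5: c = malloc(19) -> c = 20; heap: [0-19 ALLOC][20-38 ALLOC][39-63 FREE]
Op 6: d = malloc(3) -> d = 39; heap: [0-19 ALLOC][20-38 ALLOC][39-41 ALLOC][42-63 FREE]
Op 7: free(d) -> (freed d); heap: [0-19 ALLOC][20-38 ALLOC][39-63 FREE]
Op 8: e = malloc(6) -> e = 39; heap: [0-19 ALLOC][20-38 ALLOC][39-44 ALLOC][45-63 FREE]
malloc(9): first-fit scan over [0-19 ALLOC][20-38 ALLOC][39-44 ALLOC][45-63 FREE] -> 45

Answer: 45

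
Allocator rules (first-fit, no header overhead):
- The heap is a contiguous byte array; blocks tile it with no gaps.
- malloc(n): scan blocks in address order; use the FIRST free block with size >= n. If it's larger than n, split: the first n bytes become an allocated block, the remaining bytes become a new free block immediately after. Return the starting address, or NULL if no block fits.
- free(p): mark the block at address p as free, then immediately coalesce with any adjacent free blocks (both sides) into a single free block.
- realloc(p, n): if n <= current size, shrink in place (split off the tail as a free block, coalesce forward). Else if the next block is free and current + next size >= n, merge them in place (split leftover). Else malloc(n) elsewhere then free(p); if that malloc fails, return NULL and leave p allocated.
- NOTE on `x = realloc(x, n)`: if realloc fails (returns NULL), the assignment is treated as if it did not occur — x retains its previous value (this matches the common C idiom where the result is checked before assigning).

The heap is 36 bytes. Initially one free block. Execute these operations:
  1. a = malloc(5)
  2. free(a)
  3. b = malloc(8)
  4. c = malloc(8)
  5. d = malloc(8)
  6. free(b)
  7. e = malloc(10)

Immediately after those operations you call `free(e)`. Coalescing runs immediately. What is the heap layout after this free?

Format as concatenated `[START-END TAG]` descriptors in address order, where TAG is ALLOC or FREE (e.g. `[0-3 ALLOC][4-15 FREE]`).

Answer: [0-7 FREE][8-15 ALLOC][16-23 ALLOC][24-35 FREE]

Derivation:
Op 1: a = malloc(5) -> a = 0; heap: [0-4 ALLOC][5-35 FREE]
Op 2: free(a) -> (freed a); heap: [0-35 FREE]
Op 3: b = malloc(8) -> b = 0; heap: [0-7 ALLOC][8-35 FREE]
Op 4: c = malloc(8) -> c = 8; heap: [0-7 ALLOC][8-15 ALLOC][16-35 FREE]
Op 5: d = malloc(8) -> d = 16; heap: [0-7 ALLOC][8-15 ALLOC][16-23 ALLOC][24-35 FREE]
Op 6: free(b) -> (freed b); heap: [0-7 FREE][8-15 ALLOC][16-23 ALLOC][24-35 FREE]
Op 7: e = malloc(10) -> e = 24; heap: [0-7 FREE][8-15 ALLOC][16-23 ALLOC][24-33 ALLOC][34-35 FREE]
free(e): e = 24 -> block [24-33 ALLOC]; mark free, coalesce with adjacent free neighbors -> [0-7 FREE][8-15 ALLOC][16-23 ALLOC][24-35 FREE]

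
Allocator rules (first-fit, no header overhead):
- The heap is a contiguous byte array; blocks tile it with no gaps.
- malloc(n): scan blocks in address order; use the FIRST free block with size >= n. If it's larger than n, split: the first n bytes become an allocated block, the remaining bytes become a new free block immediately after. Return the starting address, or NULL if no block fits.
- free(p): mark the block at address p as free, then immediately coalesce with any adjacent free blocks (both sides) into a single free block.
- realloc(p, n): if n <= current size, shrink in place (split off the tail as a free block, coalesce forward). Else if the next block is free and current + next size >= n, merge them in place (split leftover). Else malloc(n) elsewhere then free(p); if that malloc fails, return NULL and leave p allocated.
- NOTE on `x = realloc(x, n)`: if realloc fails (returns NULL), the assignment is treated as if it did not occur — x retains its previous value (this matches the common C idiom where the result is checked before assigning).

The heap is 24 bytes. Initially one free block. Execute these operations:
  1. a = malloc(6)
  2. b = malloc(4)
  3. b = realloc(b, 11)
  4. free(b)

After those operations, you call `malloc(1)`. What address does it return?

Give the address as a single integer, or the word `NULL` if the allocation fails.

Answer: 6

Derivation:
Op 1: a = malloc(6) -> a = 0; heap: [0-5 ALLOC][6-23 FREE]
Op 2: b = malloc(4) -> b = 6; heap: [0-5 ALLOC][6-9 ALLOC][10-23 FREE]
Op 3: b = realloc(b, 11) -> b = 6; heap: [0-5 ALLOC][6-16 ALLOC][17-23 FREE]
Op 4: free(b) -> (freed b); heap: [0-5 ALLOC][6-23 FREE]
malloc(1): first-fit scan over [0-5 ALLOC][6-23 FREE] -> 6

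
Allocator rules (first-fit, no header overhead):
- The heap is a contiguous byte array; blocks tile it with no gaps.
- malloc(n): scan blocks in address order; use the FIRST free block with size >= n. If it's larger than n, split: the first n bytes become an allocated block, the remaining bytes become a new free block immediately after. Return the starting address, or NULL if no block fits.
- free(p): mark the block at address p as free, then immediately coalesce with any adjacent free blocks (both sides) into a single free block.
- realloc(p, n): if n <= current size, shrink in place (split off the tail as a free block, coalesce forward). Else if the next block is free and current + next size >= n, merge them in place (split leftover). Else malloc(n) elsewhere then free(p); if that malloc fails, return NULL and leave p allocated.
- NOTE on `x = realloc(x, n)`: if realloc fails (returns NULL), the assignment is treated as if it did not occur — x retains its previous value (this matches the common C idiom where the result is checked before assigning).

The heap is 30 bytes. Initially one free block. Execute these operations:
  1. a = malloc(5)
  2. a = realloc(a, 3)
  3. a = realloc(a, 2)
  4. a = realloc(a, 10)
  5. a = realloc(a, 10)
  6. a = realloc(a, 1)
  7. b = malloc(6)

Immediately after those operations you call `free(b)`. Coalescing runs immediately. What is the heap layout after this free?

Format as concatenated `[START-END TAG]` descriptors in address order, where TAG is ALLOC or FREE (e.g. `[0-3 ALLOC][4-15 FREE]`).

Op 1: a = malloc(5) -> a = 0; heap: [0-4 ALLOC][5-29 FREE]
Op 2: a = realloc(a, 3) -> a = 0; heap: [0-2 ALLOC][3-29 FREE]
Op 3: a = realloc(a, 2) -> a = 0; heap: [0-1 ALLOC][2-29 FREE]
Op 4: a = realloc(a, 10) -> a = 0; heap: [0-9 ALLOC][10-29 FREE]
Op 5: a = realloc(a, 10) -> a = 0; heap: [0-9 ALLOC][10-29 FREE]
Op 6: a = realloc(a, 1) -> a = 0; heap: [0-0 ALLOC][1-29 FREE]
Op 7: b = malloc(6) -> b = 1; heap: [0-0 ALLOC][1-6 ALLOC][7-29 FREE]
free(b): b = 1 -> block [1-6 ALLOC]; mark free, coalesce with adjacent free neighbors -> [0-0 ALLOC][1-29 FREE]

Answer: [0-0 ALLOC][1-29 FREE]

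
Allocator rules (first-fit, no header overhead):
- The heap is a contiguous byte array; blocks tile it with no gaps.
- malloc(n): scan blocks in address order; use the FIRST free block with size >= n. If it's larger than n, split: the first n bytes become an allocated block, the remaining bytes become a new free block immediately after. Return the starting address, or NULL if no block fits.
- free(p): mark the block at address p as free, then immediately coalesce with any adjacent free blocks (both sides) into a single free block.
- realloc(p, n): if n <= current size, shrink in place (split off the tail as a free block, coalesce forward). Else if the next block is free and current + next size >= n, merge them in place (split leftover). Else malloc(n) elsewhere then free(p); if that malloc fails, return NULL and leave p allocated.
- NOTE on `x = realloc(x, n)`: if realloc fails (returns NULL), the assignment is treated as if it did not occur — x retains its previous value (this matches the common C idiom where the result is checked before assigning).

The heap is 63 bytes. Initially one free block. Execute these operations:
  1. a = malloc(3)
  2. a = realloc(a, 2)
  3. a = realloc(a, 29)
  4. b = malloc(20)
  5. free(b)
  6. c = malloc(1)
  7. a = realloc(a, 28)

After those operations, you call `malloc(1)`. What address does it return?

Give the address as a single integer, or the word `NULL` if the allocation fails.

Answer: 28

Derivation:
Op 1: a = malloc(3) -> a = 0; heap: [0-2 ALLOC][3-62 FREE]
Op 2: a = realloc(a, 2) -> a = 0; heap: [0-1 ALLOC][2-62 FREE]
Op 3: a = realloc(a, 29) -> a = 0; heap: [0-28 ALLOC][29-62 FREE]
Op 4: b = malloc(20) -> b = 29; heap: [0-28 ALLOC][29-48 ALLOC][49-62 FREE]
Op 5: free(b) -> (freed b); heap: [0-28 ALLOC][29-62 FREE]
Op 6: c = malloc(1) -> c = 29; heap: [0-28 ALLOC][29-29 ALLOC][30-62 FREE]
Op 7: a = realloc(a, 28) -> a = 0; heap: [0-27 ALLOC][28-28 FREE][29-29 ALLOC][30-62 FREE]
malloc(1): first-fit scan over [0-27 ALLOC][28-28 FREE][29-29 ALLOC][30-62 FREE] -> 28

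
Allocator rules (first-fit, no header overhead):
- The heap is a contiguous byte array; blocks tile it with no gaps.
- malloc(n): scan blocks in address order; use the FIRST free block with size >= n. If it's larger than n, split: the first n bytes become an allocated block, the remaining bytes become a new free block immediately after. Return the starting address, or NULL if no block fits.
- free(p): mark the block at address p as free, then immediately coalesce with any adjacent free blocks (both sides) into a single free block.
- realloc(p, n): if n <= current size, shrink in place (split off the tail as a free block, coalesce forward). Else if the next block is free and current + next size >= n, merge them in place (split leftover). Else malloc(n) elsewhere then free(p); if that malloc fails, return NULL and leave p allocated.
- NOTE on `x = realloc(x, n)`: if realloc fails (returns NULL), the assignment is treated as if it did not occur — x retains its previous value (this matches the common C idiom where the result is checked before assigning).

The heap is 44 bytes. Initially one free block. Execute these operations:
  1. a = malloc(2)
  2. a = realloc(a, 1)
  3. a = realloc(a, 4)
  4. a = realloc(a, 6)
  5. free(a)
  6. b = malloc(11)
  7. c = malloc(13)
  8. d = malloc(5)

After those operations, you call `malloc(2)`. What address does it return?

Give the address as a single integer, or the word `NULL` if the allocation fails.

Answer: 29

Derivation:
Op 1: a = malloc(2) -> a = 0; heap: [0-1 ALLOC][2-43 FREE]
Op 2: a = realloc(a, 1) -> a = 0; heap: [0-0 ALLOC][1-43 FREE]
Op 3: a = realloc(a, 4) -> a = 0; heap: [0-3 ALLOC][4-43 FREE]
Op 4: a = realloc(a, 6) -> a = 0; heap: [0-5 ALLOC][6-43 FREE]
Op 5: free(a) -> (freed a); heap: [0-43 FREE]
Op 6: b = malloc(11) -> b = 0; heap: [0-10 ALLOC][11-43 FREE]
Op 7: c = malloc(13) -> c = 11; heap: [0-10 ALLOC][11-23 ALLOC][24-43 FREE]
Op 8: d = malloc(5) -> d = 24; heap: [0-10 ALLOC][11-23 ALLOC][24-28 ALLOC][29-43 FREE]
malloc(2): first-fit scan over [0-10 ALLOC][11-23 ALLOC][24-28 ALLOC][29-43 FREE] -> 29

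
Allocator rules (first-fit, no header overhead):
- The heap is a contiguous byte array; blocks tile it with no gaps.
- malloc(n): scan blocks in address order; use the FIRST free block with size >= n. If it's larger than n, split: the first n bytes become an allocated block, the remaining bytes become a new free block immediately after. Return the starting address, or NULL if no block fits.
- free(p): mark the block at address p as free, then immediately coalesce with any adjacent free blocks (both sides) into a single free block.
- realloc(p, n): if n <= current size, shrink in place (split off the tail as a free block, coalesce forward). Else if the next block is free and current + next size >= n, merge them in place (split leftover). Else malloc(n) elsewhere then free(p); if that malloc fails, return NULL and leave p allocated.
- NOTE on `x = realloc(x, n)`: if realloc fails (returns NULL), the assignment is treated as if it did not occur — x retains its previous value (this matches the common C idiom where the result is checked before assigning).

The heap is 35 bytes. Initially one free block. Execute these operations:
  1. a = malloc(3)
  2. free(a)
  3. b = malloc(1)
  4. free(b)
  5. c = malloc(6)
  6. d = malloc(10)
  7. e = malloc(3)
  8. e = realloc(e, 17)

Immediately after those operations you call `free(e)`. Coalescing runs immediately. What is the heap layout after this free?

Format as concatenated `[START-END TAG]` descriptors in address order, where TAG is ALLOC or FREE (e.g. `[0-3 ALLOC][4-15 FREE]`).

Op 1: a = malloc(3) -> a = 0; heap: [0-2 ALLOC][3-34 FREE]
Op 2: free(a) -> (freed a); heap: [0-34 FREE]
Op 3: b = malloc(1) -> b = 0; heap: [0-0 ALLOC][1-34 FREE]
Op 4: free(b) -> (freed b); heap: [0-34 FREE]
Op 5: c = malloc(6) -> c = 0; heap: [0-5 ALLOC][6-34 FREE]
Op 6: d = malloc(10) -> d = 6; heap: [0-5 ALLOC][6-15 ALLOC][16-34 FREE]
Op 7: e = malloc(3) -> e = 16; heap: [0-5 ALLOC][6-15 ALLOC][16-18 ALLOC][19-34 FREE]
Op 8: e = realloc(e, 17) -> e = 16; heap: [0-5 ALLOC][6-15 ALLOC][16-32 ALLOC][33-34 FREE]
free(e): e = 16 -> block [16-32 ALLOC]; mark free, coalesce with adjacent free neighbors -> [0-5 ALLOC][6-15 ALLOC][16-34 FREE]

Answer: [0-5 ALLOC][6-15 ALLOC][16-34 FREE]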